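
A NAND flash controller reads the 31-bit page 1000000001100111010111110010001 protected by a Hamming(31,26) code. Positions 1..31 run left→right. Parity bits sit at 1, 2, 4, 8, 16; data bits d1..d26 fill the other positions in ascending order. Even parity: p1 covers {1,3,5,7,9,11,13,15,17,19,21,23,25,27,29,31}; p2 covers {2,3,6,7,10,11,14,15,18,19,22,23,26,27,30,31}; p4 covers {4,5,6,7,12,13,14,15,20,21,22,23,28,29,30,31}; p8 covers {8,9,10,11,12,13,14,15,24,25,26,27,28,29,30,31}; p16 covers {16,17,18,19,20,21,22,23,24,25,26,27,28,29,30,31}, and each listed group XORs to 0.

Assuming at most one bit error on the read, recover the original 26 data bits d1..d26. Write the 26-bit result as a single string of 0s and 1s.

00000110011010111110010000

s1 (pos 1,3,5,7,9,11,13,15,17,19,21,23,25,27,29,31): 1⊕0⊕0⊕0⊕0⊕1⊕0⊕1⊕0⊕0⊕1⊕1⊕0⊕1⊕0⊕1 = 1
s2 (pos 2,3,6,7,10,11,14,15,18,19,22,23,26,27,30,31): 0⊕0⊕0⊕0⊕1⊕1⊕1⊕1⊕1⊕0⊕1⊕1⊕0⊕1⊕0⊕1 = 1
s4 (pos 4,5,6,7,12,13,14,15,20,21,22,23,28,29,30,31): 0⊕0⊕0⊕0⊕0⊕0⊕1⊕1⊕1⊕1⊕1⊕1⊕0⊕0⊕0⊕1 = 1
s8 (pos 8,9,10,11,12,13,14,15,24,25,26,27,28,29,30,31): 0⊕0⊕1⊕1⊕0⊕0⊕1⊕1⊕1⊕0⊕0⊕1⊕0⊕0⊕0⊕1 = 1
s16 (pos 16,17,18,19,20,21,22,23,24,25,26,27,28,29,30,31): 1⊕0⊕1⊕0⊕1⊕1⊕1⊕1⊕1⊕0⊕0⊕1⊕0⊕0⊕0⊕1 = 1
Syndrome s16…s1 = 11111 → error at position 31.
Flip position 31: 1000000001100111010111110010001 → 1000000001100111010111110010000
Read data bits from positions 3,5,6,7,9,10,11,12,13,14,15,17,18,19,20,21,22,23,24,25,26,27,28,29,30,31: 00000110011010111110010000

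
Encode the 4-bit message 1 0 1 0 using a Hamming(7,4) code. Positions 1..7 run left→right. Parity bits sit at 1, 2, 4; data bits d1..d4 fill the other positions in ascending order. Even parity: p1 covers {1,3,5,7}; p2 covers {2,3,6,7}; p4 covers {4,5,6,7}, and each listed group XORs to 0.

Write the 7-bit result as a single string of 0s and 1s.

Place data at non-parity positions: p1 p2 1 p4 0 1 0
p1 (pos 1,3,5,7): XOR of data positions = 1⊕0⊕0 = 1
p2 (pos 2,3,6,7): XOR of data positions = 1⊕1⊕0 = 0
p4 (pos 4,5,6,7): XOR of data positions = 0⊕1⊕0 = 1
Codeword: 1011010

1011010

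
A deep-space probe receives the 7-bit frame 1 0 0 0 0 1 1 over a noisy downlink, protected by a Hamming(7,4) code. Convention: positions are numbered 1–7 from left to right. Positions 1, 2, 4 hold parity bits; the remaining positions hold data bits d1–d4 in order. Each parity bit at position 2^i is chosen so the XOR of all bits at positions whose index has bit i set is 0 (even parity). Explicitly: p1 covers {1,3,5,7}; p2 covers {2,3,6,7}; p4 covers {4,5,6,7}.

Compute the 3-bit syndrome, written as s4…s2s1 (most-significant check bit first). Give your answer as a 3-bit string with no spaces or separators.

s1 (pos 1,3,5,7): 1⊕0⊕0⊕1 = 0
s2 (pos 2,3,6,7): 0⊕0⊕1⊕1 = 0
s4 (pos 4,5,6,7): 0⊕0⊕1⊕1 = 0
Syndrome s4…s1 = 000 → no error.

000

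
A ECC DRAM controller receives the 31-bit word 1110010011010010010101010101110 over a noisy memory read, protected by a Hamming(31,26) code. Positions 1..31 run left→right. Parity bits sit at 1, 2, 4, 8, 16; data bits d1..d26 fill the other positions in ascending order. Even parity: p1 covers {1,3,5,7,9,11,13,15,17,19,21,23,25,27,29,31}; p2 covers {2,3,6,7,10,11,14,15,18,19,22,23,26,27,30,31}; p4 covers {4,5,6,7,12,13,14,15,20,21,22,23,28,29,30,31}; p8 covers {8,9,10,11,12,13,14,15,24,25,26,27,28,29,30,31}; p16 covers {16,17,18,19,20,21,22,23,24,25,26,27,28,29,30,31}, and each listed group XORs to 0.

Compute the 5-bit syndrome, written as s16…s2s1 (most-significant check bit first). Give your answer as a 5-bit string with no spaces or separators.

01011

s1 (pos 1,3,5,7,9,11,13,15,17,19,21,23,25,27,29,31): 1⊕1⊕0⊕0⊕1⊕0⊕0⊕1⊕0⊕0⊕0⊕0⊕0⊕0⊕1⊕0 = 1
s2 (pos 2,3,6,7,10,11,14,15,18,19,22,23,26,27,30,31): 1⊕1⊕1⊕0⊕1⊕0⊕0⊕1⊕1⊕0⊕1⊕0⊕1⊕0⊕1⊕0 = 1
s4 (pos 4,5,6,7,12,13,14,15,20,21,22,23,28,29,30,31): 0⊕0⊕1⊕0⊕1⊕0⊕0⊕1⊕1⊕0⊕1⊕0⊕1⊕1⊕1⊕0 = 0
s8 (pos 8,9,10,11,12,13,14,15,24,25,26,27,28,29,30,31): 0⊕1⊕1⊕0⊕1⊕0⊕0⊕1⊕1⊕0⊕1⊕0⊕1⊕1⊕1⊕0 = 1
s16 (pos 16,17,18,19,20,21,22,23,24,25,26,27,28,29,30,31): 0⊕0⊕1⊕0⊕1⊕0⊕1⊕0⊕1⊕0⊕1⊕0⊕1⊕1⊕1⊕0 = 0
Syndrome s16…s1 = 01011 → error at position 11.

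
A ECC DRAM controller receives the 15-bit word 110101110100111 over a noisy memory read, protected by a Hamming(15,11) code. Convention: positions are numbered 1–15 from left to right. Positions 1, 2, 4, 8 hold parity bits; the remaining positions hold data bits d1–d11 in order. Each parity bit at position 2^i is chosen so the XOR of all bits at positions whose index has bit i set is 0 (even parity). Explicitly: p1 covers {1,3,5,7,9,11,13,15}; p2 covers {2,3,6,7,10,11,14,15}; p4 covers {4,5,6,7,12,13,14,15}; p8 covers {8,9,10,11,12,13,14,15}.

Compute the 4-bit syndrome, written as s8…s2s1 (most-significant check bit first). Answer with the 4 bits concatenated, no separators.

1000

s1 (pos 1,3,5,7,9,11,13,15): 1⊕0⊕0⊕1⊕0⊕0⊕1⊕1 = 0
s2 (pos 2,3,6,7,10,11,14,15): 1⊕0⊕1⊕1⊕1⊕0⊕1⊕1 = 0
s4 (pos 4,5,6,7,12,13,14,15): 1⊕0⊕1⊕1⊕0⊕1⊕1⊕1 = 0
s8 (pos 8,9,10,11,12,13,14,15): 1⊕0⊕1⊕0⊕0⊕1⊕1⊕1 = 1
Syndrome s8…s1 = 1000 → error at position 8.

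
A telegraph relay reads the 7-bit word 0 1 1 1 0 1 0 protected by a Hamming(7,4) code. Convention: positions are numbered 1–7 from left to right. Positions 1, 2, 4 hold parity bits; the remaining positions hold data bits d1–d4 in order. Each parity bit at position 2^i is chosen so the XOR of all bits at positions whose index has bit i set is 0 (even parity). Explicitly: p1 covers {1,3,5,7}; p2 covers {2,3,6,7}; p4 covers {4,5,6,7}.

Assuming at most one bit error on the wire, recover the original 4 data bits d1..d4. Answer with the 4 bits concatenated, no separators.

0010

s1 (pos 1,3,5,7): 0⊕1⊕0⊕0 = 1
s2 (pos 2,3,6,7): 1⊕1⊕1⊕0 = 1
s4 (pos 4,5,6,7): 1⊕0⊕1⊕0 = 0
Syndrome s4…s1 = 011 → error at position 3.
Flip position 3: 0111010 → 0101010
Read data bits from positions 3,5,6,7: 0010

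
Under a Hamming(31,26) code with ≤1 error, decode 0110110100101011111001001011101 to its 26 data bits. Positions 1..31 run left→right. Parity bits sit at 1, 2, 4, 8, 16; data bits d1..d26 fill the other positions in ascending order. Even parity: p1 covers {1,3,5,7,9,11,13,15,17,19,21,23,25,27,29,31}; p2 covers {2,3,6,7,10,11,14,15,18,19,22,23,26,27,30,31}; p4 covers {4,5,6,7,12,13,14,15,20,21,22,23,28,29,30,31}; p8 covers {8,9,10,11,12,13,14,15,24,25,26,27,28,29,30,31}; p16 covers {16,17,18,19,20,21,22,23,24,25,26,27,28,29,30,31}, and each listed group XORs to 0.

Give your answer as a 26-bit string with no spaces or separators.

11101010101111001001011101

s1 (pos 1,3,5,7,9,11,13,15,17,19,21,23,25,27,29,31): 0⊕1⊕1⊕0⊕0⊕1⊕1⊕1⊕1⊕1⊕0⊕0⊕1⊕1⊕1⊕1 = 1
s2 (pos 2,3,6,7,10,11,14,15,18,19,22,23,26,27,30,31): 1⊕1⊕1⊕0⊕0⊕1⊕0⊕1⊕1⊕1⊕1⊕0⊕0⊕1⊕0⊕1 = 0
s4 (pos 4,5,6,7,12,13,14,15,20,21,22,23,28,29,30,31): 0⊕1⊕1⊕0⊕0⊕1⊕0⊕1⊕0⊕0⊕1⊕0⊕1⊕1⊕0⊕1 = 0
s8 (pos 8,9,10,11,12,13,14,15,24,25,26,27,28,29,30,31): 1⊕0⊕0⊕1⊕0⊕1⊕0⊕1⊕0⊕1⊕0⊕1⊕1⊕1⊕0⊕1 = 1
s16 (pos 16,17,18,19,20,21,22,23,24,25,26,27,28,29,30,31): 1⊕1⊕1⊕1⊕0⊕0⊕1⊕0⊕0⊕1⊕0⊕1⊕1⊕1⊕0⊕1 = 0
Syndrome s16…s1 = 01001 → error at position 9.
Flip position 9: 0110110100101011111001001011101 → 0110110110101011111001001011101
Read data bits from positions 3,5,6,7,9,10,11,12,13,14,15,17,18,19,20,21,22,23,24,25,26,27,28,29,30,31: 11101010101111001001011101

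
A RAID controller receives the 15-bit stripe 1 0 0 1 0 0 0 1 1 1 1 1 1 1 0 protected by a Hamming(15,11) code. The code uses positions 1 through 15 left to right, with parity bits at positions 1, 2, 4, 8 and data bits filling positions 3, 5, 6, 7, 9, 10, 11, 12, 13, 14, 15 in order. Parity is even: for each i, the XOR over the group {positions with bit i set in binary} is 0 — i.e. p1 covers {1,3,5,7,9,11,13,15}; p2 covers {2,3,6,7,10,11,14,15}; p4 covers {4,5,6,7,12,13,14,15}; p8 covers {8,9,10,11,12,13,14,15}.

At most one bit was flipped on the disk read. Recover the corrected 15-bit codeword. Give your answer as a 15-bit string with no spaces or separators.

s1 (pos 1,3,5,7,9,11,13,15): 1⊕0⊕0⊕0⊕1⊕1⊕1⊕0 = 0
s2 (pos 2,3,6,7,10,11,14,15): 0⊕0⊕0⊕0⊕1⊕1⊕1⊕0 = 1
s4 (pos 4,5,6,7,12,13,14,15): 1⊕0⊕0⊕0⊕1⊕1⊕1⊕0 = 0
s8 (pos 8,9,10,11,12,13,14,15): 1⊕1⊕1⊕1⊕1⊕1⊕1⊕0 = 1
Syndrome s8…s1 = 1010 → error at position 10.
Flip position 10: 100100011111110 → 100100011011110

100100011011110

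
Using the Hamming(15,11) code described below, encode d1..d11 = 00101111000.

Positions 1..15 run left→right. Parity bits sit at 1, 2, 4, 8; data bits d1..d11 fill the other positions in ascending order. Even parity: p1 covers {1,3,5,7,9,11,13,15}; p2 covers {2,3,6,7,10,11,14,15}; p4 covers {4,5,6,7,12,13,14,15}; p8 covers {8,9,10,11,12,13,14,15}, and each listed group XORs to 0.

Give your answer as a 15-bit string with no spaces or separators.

Place data at non-parity positions: p1 p2 0 p4 0 1 0 p8 1 1 1 1 0 0 0
p1 (pos 1,3,5,7,9,11,13,15): XOR of data positions = 0⊕0⊕0⊕1⊕1⊕0⊕0 = 0
p2 (pos 2,3,6,7,10,11,14,15): XOR of data positions = 0⊕1⊕0⊕1⊕1⊕0⊕0 = 1
p4 (pos 4,5,6,7,12,13,14,15): XOR of data positions = 0⊕1⊕0⊕1⊕0⊕0⊕0 = 0
p8 (pos 8,9,10,11,12,13,14,15): XOR of data positions = 1⊕1⊕1⊕1⊕0⊕0⊕0 = 0
Codeword: 010001001111000

010001001111000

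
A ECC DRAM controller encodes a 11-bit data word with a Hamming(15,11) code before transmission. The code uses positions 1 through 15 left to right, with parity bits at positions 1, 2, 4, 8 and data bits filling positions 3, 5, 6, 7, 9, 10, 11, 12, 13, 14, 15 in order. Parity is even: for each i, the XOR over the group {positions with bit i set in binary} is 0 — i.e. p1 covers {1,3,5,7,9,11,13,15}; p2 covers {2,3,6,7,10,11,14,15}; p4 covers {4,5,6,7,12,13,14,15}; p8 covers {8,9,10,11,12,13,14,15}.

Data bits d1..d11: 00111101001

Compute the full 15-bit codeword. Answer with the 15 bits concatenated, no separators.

Place data at non-parity positions: p1 p2 0 p4 0 1 1 p8 1 1 0 1 0 0 1
p1 (pos 1,3,5,7,9,11,13,15): XOR of data positions = 0⊕0⊕1⊕1⊕0⊕0⊕1 = 1
p2 (pos 2,3,6,7,10,11,14,15): XOR of data positions = 0⊕1⊕1⊕1⊕0⊕0⊕1 = 0
p4 (pos 4,5,6,7,12,13,14,15): XOR of data positions = 0⊕1⊕1⊕1⊕0⊕0⊕1 = 0
p8 (pos 8,9,10,11,12,13,14,15): XOR of data positions = 1⊕1⊕0⊕1⊕0⊕0⊕1 = 0
Codeword: 100001101101001

100001101101001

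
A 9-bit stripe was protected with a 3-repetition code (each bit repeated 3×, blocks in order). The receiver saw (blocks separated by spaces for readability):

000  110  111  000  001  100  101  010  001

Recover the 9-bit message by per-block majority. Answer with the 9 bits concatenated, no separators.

Block 1 (000): 0 ones → 0
Block 2 (110): 2 ones → 1
Block 3 (111): 3 ones → 1
Block 4 (000): 0 ones → 0
Block 5 (001): 1 one → 0
Block 6 (100): 1 one → 0
Block 7 (101): 2 ones → 1
Block 8 (010): 1 one → 0
Block 9 (001): 1 one → 0

011000100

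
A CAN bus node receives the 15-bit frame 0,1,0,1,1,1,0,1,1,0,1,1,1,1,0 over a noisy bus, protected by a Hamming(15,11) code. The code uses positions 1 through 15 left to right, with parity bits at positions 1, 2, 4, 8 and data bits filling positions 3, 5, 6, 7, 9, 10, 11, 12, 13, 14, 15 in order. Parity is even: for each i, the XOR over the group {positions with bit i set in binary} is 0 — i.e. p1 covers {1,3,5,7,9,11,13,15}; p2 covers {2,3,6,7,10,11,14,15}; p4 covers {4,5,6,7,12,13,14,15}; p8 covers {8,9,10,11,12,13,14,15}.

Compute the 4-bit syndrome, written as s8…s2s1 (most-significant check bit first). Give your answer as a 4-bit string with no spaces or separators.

s1 (pos 1,3,5,7,9,11,13,15): 0⊕0⊕1⊕0⊕1⊕1⊕1⊕0 = 0
s2 (pos 2,3,6,7,10,11,14,15): 1⊕0⊕1⊕0⊕0⊕1⊕1⊕0 = 0
s4 (pos 4,5,6,7,12,13,14,15): 1⊕1⊕1⊕0⊕1⊕1⊕1⊕0 = 0
s8 (pos 8,9,10,11,12,13,14,15): 1⊕1⊕0⊕1⊕1⊕1⊕1⊕0 = 0
Syndrome s8…s1 = 0000 → no error.

0000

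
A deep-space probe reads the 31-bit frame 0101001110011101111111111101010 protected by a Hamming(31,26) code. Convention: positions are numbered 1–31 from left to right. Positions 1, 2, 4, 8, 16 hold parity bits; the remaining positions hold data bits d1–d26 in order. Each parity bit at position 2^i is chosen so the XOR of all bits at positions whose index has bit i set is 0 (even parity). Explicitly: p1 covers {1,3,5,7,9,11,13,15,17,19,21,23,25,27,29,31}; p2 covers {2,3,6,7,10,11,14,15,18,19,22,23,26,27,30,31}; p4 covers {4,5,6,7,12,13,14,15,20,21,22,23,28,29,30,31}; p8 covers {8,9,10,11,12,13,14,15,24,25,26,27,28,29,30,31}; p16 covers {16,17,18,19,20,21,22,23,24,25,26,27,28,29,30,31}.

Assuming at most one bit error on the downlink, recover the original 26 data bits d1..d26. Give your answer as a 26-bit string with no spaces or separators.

s1 (pos 1,3,5,7,9,11,13,15,17,19,21,23,25,27,29,31): 0⊕0⊕0⊕1⊕1⊕0⊕1⊕0⊕1⊕1⊕1⊕1⊕1⊕0⊕0⊕0 = 0
s2 (pos 2,3,6,7,10,11,14,15,18,19,22,23,26,27,30,31): 1⊕0⊕0⊕1⊕0⊕0⊕1⊕0⊕1⊕1⊕1⊕1⊕1⊕0⊕1⊕0 = 1
s4 (pos 4,5,6,7,12,13,14,15,20,21,22,23,28,29,30,31): 1⊕0⊕0⊕1⊕1⊕1⊕1⊕0⊕1⊕1⊕1⊕1⊕1⊕0⊕1⊕0 = 1
s8 (pos 8,9,10,11,12,13,14,15,24,25,26,27,28,29,30,31): 1⊕1⊕0⊕0⊕1⊕1⊕1⊕0⊕1⊕1⊕1⊕0⊕1⊕0⊕1⊕0 = 0
s16 (pos 16,17,18,19,20,21,22,23,24,25,26,27,28,29,30,31): 1⊕1⊕1⊕1⊕1⊕1⊕1⊕1⊕1⊕1⊕1⊕0⊕1⊕0⊕1⊕0 = 1
Syndrome s16…s1 = 10110 → error at position 22.
Flip position 22: 0101001110011101111111111101010 → 0101001110011101111110111101010
Read data bits from positions 3,5,6,7,9,10,11,12,13,14,15,17,18,19,20,21,22,23,24,25,26,27,28,29,30,31: 00011001110111110111101010

00011001110111110111101010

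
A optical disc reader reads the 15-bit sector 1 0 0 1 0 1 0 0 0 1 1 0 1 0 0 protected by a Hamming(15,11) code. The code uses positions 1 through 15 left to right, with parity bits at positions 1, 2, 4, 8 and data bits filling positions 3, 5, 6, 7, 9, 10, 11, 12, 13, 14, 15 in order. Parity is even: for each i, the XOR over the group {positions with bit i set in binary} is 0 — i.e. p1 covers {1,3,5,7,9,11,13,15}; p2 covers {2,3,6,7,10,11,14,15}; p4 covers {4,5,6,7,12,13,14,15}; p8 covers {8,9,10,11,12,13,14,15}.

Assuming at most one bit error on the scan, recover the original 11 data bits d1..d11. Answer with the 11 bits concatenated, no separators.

s1 (pos 1,3,5,7,9,11,13,15): 1⊕0⊕0⊕0⊕0⊕1⊕1⊕0 = 1
s2 (pos 2,3,6,7,10,11,14,15): 0⊕0⊕1⊕0⊕1⊕1⊕0⊕0 = 1
s4 (pos 4,5,6,7,12,13,14,15): 1⊕0⊕1⊕0⊕0⊕1⊕0⊕0 = 1
s8 (pos 8,9,10,11,12,13,14,15): 0⊕0⊕1⊕1⊕0⊕1⊕0⊕0 = 1
Syndrome s8…s1 = 1111 → error at position 15.
Flip position 15: 100101000110100 → 100101000110101
Read data bits from positions 3,5,6,7,9,10,11,12,13,14,15: 00100110101

00100110101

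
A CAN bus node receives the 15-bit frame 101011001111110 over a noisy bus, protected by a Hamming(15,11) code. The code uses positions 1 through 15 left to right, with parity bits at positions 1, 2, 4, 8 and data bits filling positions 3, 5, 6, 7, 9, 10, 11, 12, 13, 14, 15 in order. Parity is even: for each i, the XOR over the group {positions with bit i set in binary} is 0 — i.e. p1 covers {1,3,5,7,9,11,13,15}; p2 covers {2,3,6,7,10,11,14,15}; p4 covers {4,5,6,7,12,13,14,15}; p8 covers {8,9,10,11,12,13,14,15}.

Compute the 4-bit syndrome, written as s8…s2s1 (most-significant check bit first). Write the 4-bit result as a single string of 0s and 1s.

s1 (pos 1,3,5,7,9,11,13,15): 1⊕1⊕1⊕0⊕1⊕1⊕1⊕0 = 0
s2 (pos 2,3,6,7,10,11,14,15): 0⊕1⊕1⊕0⊕1⊕1⊕1⊕0 = 1
s4 (pos 4,5,6,7,12,13,14,15): 0⊕1⊕1⊕0⊕1⊕1⊕1⊕0 = 1
s8 (pos 8,9,10,11,12,13,14,15): 0⊕1⊕1⊕1⊕1⊕1⊕1⊕0 = 0
Syndrome s8…s1 = 0110 → error at position 6.

0110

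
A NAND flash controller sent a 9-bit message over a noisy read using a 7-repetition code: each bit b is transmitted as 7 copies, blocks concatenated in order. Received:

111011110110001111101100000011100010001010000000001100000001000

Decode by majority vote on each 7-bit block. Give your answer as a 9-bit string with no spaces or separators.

101010000

Block 1 (1110111): 6 ones → 1
Block 2 (1011000): 3 ones → 0
Block 3 (1111101): 6 ones → 1
Block 4 (1000000): 1 one → 0
Block 5 (1110001): 4 ones → 1
Block 6 (0001010): 2 ones → 0
Block 7 (0000000): 0 ones → 0
Block 8 (0110000): 2 ones → 0
Block 9 (0001000): 1 one → 0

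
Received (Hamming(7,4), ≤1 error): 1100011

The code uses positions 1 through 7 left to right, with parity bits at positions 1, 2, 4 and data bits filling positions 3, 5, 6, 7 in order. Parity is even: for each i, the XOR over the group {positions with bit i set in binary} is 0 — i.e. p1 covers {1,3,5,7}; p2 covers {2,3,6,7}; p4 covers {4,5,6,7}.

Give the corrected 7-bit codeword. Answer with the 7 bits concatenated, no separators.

s1 (pos 1,3,5,7): 1⊕0⊕0⊕1 = 0
s2 (pos 2,3,6,7): 1⊕0⊕1⊕1 = 1
s4 (pos 4,5,6,7): 0⊕0⊕1⊕1 = 0
Syndrome s4…s1 = 010 → error at position 2.
Flip position 2: 1100011 → 1000011

1000011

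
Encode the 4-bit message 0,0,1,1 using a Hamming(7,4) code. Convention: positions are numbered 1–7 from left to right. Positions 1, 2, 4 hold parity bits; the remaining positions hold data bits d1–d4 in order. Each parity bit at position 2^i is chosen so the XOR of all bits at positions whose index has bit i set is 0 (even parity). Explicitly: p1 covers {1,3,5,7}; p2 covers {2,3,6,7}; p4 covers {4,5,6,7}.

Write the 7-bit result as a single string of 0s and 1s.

Place data at non-parity positions: p1 p2 0 p4 0 1 1
p1 (pos 1,3,5,7): XOR of data positions = 0⊕0⊕1 = 1
p2 (pos 2,3,6,7): XOR of data positions = 0⊕1⊕1 = 0
p4 (pos 4,5,6,7): XOR of data positions = 0⊕1⊕1 = 0
Codeword: 1000011

1000011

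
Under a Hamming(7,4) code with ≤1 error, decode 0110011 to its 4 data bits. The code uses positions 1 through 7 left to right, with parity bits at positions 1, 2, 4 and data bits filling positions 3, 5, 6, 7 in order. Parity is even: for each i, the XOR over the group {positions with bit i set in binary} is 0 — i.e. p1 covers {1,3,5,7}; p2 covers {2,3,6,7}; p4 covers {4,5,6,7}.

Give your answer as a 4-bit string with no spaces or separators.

s1 (pos 1,3,5,7): 0⊕1⊕0⊕1 = 0
s2 (pos 2,3,6,7): 1⊕1⊕1⊕1 = 0
s4 (pos 4,5,6,7): 0⊕0⊕1⊕1 = 0
Syndrome s4…s1 = 000 → no error.
Read data bits from positions 3,5,6,7: 1011

1011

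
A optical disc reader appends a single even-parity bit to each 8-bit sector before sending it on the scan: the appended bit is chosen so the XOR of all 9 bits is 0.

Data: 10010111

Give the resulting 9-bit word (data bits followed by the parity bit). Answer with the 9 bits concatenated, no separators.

100101111

XOR of the 8 data bits: 1⊕0⊕0⊕1⊕0⊕1⊕1⊕1 = 1
Parity bit = 1 (so all 9 bits XOR to 0).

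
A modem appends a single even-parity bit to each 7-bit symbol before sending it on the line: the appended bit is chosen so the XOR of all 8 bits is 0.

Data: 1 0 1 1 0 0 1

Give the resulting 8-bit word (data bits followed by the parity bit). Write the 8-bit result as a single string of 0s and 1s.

10110010

XOR of the 7 data bits: 1⊕0⊕1⊕1⊕0⊕0⊕1 = 0
Parity bit = 0 (so all 8 bits XOR to 0).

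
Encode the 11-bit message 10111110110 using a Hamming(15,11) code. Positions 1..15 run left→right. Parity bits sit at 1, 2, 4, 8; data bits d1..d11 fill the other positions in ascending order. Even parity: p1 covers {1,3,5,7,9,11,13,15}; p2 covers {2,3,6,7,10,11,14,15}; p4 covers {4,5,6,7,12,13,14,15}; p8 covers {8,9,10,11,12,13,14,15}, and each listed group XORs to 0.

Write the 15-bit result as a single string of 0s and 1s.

101001111110110

Place data at non-parity positions: p1 p2 1 p4 0 1 1 p8 1 1 1 0 1 1 0
p1 (pos 1,3,5,7,9,11,13,15): XOR of data positions = 1⊕0⊕1⊕1⊕1⊕1⊕0 = 1
p2 (pos 2,3,6,7,10,11,14,15): XOR of data positions = 1⊕1⊕1⊕1⊕1⊕1⊕0 = 0
p4 (pos 4,5,6,7,12,13,14,15): XOR of data positions = 0⊕1⊕1⊕0⊕1⊕1⊕0 = 0
p8 (pos 8,9,10,11,12,13,14,15): XOR of data positions = 1⊕1⊕1⊕0⊕1⊕1⊕0 = 1
Codeword: 101001111110110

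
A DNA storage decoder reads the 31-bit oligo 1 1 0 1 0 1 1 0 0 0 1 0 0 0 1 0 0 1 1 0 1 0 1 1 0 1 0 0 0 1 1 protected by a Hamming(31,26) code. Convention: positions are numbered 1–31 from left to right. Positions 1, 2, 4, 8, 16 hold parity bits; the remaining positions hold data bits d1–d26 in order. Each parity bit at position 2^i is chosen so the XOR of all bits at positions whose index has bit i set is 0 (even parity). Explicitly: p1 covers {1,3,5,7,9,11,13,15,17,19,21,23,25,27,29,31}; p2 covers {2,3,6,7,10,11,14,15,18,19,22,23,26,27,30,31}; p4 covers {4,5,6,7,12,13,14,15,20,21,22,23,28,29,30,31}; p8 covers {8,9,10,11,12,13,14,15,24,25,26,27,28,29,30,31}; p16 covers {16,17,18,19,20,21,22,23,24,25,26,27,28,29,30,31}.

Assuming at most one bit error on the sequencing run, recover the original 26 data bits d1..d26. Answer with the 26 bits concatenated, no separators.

s1 (pos 1,3,5,7,9,11,13,15,17,19,21,23,25,27,29,31): 1⊕0⊕0⊕1⊕0⊕1⊕0⊕1⊕0⊕1⊕1⊕1⊕0⊕0⊕0⊕1 = 0
s2 (pos 2,3,6,7,10,11,14,15,18,19,22,23,26,27,30,31): 1⊕0⊕1⊕1⊕0⊕1⊕0⊕1⊕1⊕1⊕0⊕1⊕1⊕0⊕1⊕1 = 1
s4 (pos 4,5,6,7,12,13,14,15,20,21,22,23,28,29,30,31): 1⊕0⊕1⊕1⊕0⊕0⊕0⊕1⊕0⊕1⊕0⊕1⊕0⊕0⊕1⊕1 = 0
s8 (pos 8,9,10,11,12,13,14,15,24,25,26,27,28,29,30,31): 0⊕0⊕0⊕1⊕0⊕0⊕0⊕1⊕1⊕0⊕1⊕0⊕0⊕0⊕1⊕1 = 0
s16 (pos 16,17,18,19,20,21,22,23,24,25,26,27,28,29,30,31): 0⊕0⊕1⊕1⊕0⊕1⊕0⊕1⊕1⊕0⊕1⊕0⊕0⊕0⊕1⊕1 = 0
Syndrome s16…s1 = 00010 → error at position 2.
Flip position 2: 1101011000100010011010110100011 → 1001011000100010011010110100011
Read data bits from positions 3,5,6,7,9,10,11,12,13,14,15,17,18,19,20,21,22,23,24,25,26,27,28,29,30,31: 00110010001011010110100011

00110010001011010110100011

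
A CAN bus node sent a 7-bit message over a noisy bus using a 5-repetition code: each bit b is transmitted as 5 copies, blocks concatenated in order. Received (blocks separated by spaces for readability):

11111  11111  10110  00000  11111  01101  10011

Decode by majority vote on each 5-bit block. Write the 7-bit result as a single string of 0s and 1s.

1110111

Block 1 (11111): 5 ones → 1
Block 2 (11111): 5 ones → 1
Block 3 (10110): 3 ones → 1
Block 4 (00000): 0 ones → 0
Block 5 (11111): 5 ones → 1
Block 6 (01101): 3 ones → 1
Block 7 (10011): 3 ones → 1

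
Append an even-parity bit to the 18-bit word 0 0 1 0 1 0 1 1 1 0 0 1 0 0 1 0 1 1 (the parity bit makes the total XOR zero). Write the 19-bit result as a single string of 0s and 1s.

0010101110010010111

XOR of the 18 data bits: 0⊕0⊕1⊕0⊕1⊕0⊕1⊕1⊕1⊕0⊕0⊕1⊕0⊕0⊕1⊕0⊕1⊕1 = 1
Parity bit = 1 (so all 19 bits XOR to 0).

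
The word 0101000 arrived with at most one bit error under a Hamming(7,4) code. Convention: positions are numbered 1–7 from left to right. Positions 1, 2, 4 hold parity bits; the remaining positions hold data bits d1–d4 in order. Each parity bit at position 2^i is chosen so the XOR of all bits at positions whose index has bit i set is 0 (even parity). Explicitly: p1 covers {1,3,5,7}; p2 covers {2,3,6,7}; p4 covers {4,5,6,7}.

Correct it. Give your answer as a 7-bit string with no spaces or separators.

0101010

s1 (pos 1,3,5,7): 0⊕0⊕0⊕0 = 0
s2 (pos 2,3,6,7): 1⊕0⊕0⊕0 = 1
s4 (pos 4,5,6,7): 1⊕0⊕0⊕0 = 1
Syndrome s4…s1 = 110 → error at position 6.
Flip position 6: 0101000 → 0101010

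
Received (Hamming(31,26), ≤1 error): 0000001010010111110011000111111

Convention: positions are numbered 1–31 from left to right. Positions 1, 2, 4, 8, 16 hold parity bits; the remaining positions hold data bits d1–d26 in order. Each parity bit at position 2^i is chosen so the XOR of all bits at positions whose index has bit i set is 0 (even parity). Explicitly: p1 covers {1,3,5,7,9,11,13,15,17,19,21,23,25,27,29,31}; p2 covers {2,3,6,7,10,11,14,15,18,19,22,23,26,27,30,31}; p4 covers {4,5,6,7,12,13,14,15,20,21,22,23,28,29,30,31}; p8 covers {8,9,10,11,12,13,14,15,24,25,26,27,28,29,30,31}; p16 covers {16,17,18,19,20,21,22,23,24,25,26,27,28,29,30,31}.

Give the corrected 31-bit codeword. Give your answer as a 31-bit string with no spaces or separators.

s1 (pos 1,3,5,7,9,11,13,15,17,19,21,23,25,27,29,31): 0⊕0⊕0⊕1⊕1⊕0⊕0⊕1⊕1⊕0⊕1⊕0⊕0⊕1⊕1⊕1 = 0
s2 (pos 2,3,6,7,10,11,14,15,18,19,22,23,26,27,30,31): 0⊕0⊕0⊕1⊕0⊕0⊕1⊕1⊕1⊕0⊕1⊕0⊕1⊕1⊕1⊕1 = 1
s4 (pos 4,5,6,7,12,13,14,15,20,21,22,23,28,29,30,31): 0⊕0⊕0⊕1⊕1⊕0⊕1⊕1⊕0⊕1⊕1⊕0⊕1⊕1⊕1⊕1 = 0
s8 (pos 8,9,10,11,12,13,14,15,24,25,26,27,28,29,30,31): 0⊕1⊕0⊕0⊕1⊕0⊕1⊕1⊕0⊕0⊕1⊕1⊕1⊕1⊕1⊕1 = 0
s16 (pos 16,17,18,19,20,21,22,23,24,25,26,27,28,29,30,31): 1⊕1⊕1⊕0⊕0⊕1⊕1⊕0⊕0⊕0⊕1⊕1⊕1⊕1⊕1⊕1 = 1
Syndrome s16…s1 = 10010 → error at position 18.
Flip position 18: 0000001010010111110011000111111 → 0000001010010111100011000111111

0000001010010111100011000111111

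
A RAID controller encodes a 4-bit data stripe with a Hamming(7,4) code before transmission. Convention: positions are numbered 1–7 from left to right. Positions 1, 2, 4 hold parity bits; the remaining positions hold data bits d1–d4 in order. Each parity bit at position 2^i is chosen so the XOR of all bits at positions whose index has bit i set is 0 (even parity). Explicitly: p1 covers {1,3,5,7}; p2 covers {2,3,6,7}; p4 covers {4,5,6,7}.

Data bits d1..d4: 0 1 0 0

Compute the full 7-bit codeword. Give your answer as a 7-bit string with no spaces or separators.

1001100

Place data at non-parity positions: p1 p2 0 p4 1 0 0
p1 (pos 1,3,5,7): XOR of data positions = 0⊕1⊕0 = 1
p2 (pos 2,3,6,7): XOR of data positions = 0⊕0⊕0 = 0
p4 (pos 4,5,6,7): XOR of data positions = 1⊕0⊕0 = 1
Codeword: 1001100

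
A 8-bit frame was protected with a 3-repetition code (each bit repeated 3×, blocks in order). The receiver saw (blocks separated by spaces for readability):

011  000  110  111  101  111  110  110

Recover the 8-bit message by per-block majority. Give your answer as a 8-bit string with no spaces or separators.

10111111

Block 1 (011): 2 ones → 1
Block 2 (000): 0 ones → 0
Block 3 (110): 2 ones → 1
Block 4 (111): 3 ones → 1
Block 5 (101): 2 ones → 1
Block 6 (111): 3 ones → 1
Block 7 (110): 2 ones → 1
Block 8 (110): 2 ones → 1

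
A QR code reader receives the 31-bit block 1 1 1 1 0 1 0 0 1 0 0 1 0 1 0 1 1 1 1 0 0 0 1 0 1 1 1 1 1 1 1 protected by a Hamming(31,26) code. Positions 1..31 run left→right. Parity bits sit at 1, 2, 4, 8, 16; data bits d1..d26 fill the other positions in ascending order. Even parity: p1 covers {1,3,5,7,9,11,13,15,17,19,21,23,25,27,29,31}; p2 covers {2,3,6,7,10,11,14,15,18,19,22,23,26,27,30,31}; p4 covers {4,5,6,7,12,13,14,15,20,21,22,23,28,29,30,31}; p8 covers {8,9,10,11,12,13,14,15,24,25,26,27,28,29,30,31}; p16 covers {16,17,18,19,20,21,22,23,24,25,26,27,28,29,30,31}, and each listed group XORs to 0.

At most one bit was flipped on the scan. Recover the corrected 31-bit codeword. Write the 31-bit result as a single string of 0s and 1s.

s1 (pos 1,3,5,7,9,11,13,15,17,19,21,23,25,27,29,31): 1⊕1⊕0⊕0⊕1⊕0⊕0⊕0⊕1⊕1⊕0⊕1⊕1⊕1⊕1⊕1 = 0
s2 (pos 2,3,6,7,10,11,14,15,18,19,22,23,26,27,30,31): 1⊕1⊕1⊕0⊕0⊕0⊕1⊕0⊕1⊕1⊕0⊕1⊕1⊕1⊕1⊕1 = 1
s4 (pos 4,5,6,7,12,13,14,15,20,21,22,23,28,29,30,31): 1⊕0⊕1⊕0⊕1⊕0⊕1⊕0⊕0⊕0⊕0⊕1⊕1⊕1⊕1⊕1 = 1
s8 (pos 8,9,10,11,12,13,14,15,24,25,26,27,28,29,30,31): 0⊕1⊕0⊕0⊕1⊕0⊕1⊕0⊕0⊕1⊕1⊕1⊕1⊕1⊕1⊕1 = 0
s16 (pos 16,17,18,19,20,21,22,23,24,25,26,27,28,29,30,31): 1⊕1⊕1⊕1⊕0⊕0⊕0⊕1⊕0⊕1⊕1⊕1⊕1⊕1⊕1⊕1 = 0
Syndrome s16…s1 = 00110 → error at position 6.
Flip position 6: 1111010010010101111000101111111 → 1111000010010101111000101111111

1111000010010101111000101111111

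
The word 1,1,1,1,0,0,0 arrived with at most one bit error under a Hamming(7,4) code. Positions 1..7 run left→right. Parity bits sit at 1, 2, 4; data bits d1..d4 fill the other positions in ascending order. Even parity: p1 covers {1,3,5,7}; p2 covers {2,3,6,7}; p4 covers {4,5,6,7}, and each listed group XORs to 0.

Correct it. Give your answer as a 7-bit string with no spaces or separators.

1110000

s1 (pos 1,3,5,7): 1⊕1⊕0⊕0 = 0
s2 (pos 2,3,6,7): 1⊕1⊕0⊕0 = 0
s4 (pos 4,5,6,7): 1⊕0⊕0⊕0 = 1
Syndrome s4…s1 = 100 → error at position 4.
Flip position 4: 1111000 → 1110000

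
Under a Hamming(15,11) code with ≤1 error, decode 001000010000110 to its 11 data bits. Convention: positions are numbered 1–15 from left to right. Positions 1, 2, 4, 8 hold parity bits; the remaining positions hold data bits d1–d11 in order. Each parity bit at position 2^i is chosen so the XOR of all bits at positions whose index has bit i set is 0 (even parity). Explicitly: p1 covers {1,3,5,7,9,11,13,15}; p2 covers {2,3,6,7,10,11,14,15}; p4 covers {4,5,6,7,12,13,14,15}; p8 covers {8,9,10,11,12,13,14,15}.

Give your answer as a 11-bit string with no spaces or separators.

s1 (pos 1,3,5,7,9,11,13,15): 0⊕1⊕0⊕0⊕0⊕0⊕1⊕0 = 0
s2 (pos 2,3,6,7,10,11,14,15): 0⊕1⊕0⊕0⊕0⊕0⊕1⊕0 = 0
s4 (pos 4,5,6,7,12,13,14,15): 0⊕0⊕0⊕0⊕0⊕1⊕1⊕0 = 0
s8 (pos 8,9,10,11,12,13,14,15): 1⊕0⊕0⊕0⊕0⊕1⊕1⊕0 = 1
Syndrome s8…s1 = 1000 → error at position 8.
Flip position 8: 001000010000110 → 001000000000110
Read data bits from positions 3,5,6,7,9,10,11,12,13,14,15: 10000000110

10000000110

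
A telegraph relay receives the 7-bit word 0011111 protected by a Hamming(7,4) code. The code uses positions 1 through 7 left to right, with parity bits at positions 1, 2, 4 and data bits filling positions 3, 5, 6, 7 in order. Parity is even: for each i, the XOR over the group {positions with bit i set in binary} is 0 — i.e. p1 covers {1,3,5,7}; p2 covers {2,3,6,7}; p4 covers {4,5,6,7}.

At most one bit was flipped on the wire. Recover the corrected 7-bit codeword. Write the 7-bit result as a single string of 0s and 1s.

0001111

s1 (pos 1,3,5,7): 0⊕1⊕1⊕1 = 1
s2 (pos 2,3,6,7): 0⊕1⊕1⊕1 = 1
s4 (pos 4,5,6,7): 1⊕1⊕1⊕1 = 0
Syndrome s4…s1 = 011 → error at position 3.
Flip position 3: 0011111 → 0001111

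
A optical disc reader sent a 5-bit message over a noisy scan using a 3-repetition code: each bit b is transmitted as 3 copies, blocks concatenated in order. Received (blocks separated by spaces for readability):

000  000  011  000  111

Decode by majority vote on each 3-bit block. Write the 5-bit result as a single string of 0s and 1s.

00101

Block 1 (000): 0 ones → 0
Block 2 (000): 0 ones → 0
Block 3 (011): 2 ones → 1
Block 4 (000): 0 ones → 0
Block 5 (111): 3 ones → 1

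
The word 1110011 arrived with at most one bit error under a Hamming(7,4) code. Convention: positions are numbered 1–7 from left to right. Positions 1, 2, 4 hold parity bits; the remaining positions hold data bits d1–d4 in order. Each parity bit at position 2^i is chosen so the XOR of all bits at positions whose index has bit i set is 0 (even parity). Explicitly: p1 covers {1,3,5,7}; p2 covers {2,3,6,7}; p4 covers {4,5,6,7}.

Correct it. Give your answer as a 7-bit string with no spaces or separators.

s1 (pos 1,3,5,7): 1⊕1⊕0⊕1 = 1
s2 (pos 2,3,6,7): 1⊕1⊕1⊕1 = 0
s4 (pos 4,5,6,7): 0⊕0⊕1⊕1 = 0
Syndrome s4…s1 = 001 → error at position 1.
Flip position 1: 1110011 → 0110011

0110011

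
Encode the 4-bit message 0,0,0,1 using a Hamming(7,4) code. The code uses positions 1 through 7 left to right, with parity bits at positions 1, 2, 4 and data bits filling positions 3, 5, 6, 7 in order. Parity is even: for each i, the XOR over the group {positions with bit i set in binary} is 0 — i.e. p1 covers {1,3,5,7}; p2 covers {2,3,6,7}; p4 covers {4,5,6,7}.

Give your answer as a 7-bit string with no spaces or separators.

1101001

Place data at non-parity positions: p1 p2 0 p4 0 0 1
p1 (pos 1,3,5,7): XOR of data positions = 0⊕0⊕1 = 1
p2 (pos 2,3,6,7): XOR of data positions = 0⊕0⊕1 = 1
p4 (pos 4,5,6,7): XOR of data positions = 0⊕0⊕1 = 1
Codeword: 1101001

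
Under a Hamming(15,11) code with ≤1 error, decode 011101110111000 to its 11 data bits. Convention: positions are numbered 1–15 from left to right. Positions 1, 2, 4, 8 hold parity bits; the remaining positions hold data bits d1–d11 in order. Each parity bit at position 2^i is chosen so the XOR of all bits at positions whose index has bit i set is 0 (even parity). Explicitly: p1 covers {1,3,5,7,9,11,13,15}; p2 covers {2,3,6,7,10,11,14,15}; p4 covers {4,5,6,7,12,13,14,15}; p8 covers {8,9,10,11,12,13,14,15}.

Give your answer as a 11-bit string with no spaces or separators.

10110111000

s1 (pos 1,3,5,7,9,11,13,15): 0⊕1⊕0⊕1⊕0⊕1⊕0⊕0 = 1
s2 (pos 2,3,6,7,10,11,14,15): 1⊕1⊕1⊕1⊕1⊕1⊕0⊕0 = 0
s4 (pos 4,5,6,7,12,13,14,15): 1⊕0⊕1⊕1⊕1⊕0⊕0⊕0 = 0
s8 (pos 8,9,10,11,12,13,14,15): 1⊕0⊕1⊕1⊕1⊕0⊕0⊕0 = 0
Syndrome s8…s1 = 0001 → error at position 1.
Flip position 1: 011101110111000 → 111101110111000
Read data bits from positions 3,5,6,7,9,10,11,12,13,14,15: 10110111000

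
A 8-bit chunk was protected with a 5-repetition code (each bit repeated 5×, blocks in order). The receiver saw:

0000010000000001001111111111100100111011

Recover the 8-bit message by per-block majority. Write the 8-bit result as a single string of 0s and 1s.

Block 1 (00000): 0 ones → 0
Block 2 (10000): 1 one → 0
Block 3 (00000): 0 ones → 0
Block 4 (10011): 3 ones → 1
Block 5 (11111): 5 ones → 1
Block 6 (11110): 4 ones → 1
Block 7 (01001): 2 ones → 0
Block 8 (11011): 4 ones → 1

00011101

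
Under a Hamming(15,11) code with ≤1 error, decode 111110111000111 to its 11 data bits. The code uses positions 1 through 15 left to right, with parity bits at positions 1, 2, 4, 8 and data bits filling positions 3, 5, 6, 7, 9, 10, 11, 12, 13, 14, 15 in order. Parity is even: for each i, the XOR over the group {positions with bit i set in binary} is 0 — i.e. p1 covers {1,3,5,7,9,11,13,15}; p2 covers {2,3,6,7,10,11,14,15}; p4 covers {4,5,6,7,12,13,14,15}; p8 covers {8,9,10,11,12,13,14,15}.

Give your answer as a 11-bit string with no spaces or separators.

s1 (pos 1,3,5,7,9,11,13,15): 1⊕1⊕1⊕1⊕1⊕0⊕1⊕1 = 1
s2 (pos 2,3,6,7,10,11,14,15): 1⊕1⊕0⊕1⊕0⊕0⊕1⊕1 = 1
s4 (pos 4,5,6,7,12,13,14,15): 1⊕1⊕0⊕1⊕0⊕1⊕1⊕1 = 0
s8 (pos 8,9,10,11,12,13,14,15): 1⊕1⊕0⊕0⊕0⊕1⊕1⊕1 = 1
Syndrome s8…s1 = 1011 → error at position 11.
Flip position 11: 111110111000111 → 111110111010111
Read data bits from positions 3,5,6,7,9,10,11,12,13,14,15: 11011010111

11011010111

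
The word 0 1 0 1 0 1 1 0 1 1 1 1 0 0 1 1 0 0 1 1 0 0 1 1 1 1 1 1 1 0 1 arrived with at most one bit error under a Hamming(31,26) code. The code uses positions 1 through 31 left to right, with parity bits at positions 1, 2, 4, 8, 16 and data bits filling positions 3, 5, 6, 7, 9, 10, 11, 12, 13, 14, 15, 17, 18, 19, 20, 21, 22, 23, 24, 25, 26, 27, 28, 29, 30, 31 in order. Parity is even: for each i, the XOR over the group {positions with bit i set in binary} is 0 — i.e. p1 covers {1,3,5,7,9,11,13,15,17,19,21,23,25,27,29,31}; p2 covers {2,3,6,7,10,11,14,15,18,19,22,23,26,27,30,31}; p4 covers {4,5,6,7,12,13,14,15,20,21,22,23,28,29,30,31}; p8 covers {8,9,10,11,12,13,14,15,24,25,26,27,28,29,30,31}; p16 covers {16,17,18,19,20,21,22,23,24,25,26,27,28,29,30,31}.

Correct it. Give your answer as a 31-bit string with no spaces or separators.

0101011011110011011100111111101

s1 (pos 1,3,5,7,9,11,13,15,17,19,21,23,25,27,29,31): 0⊕0⊕0⊕1⊕1⊕1⊕0⊕1⊕0⊕1⊕0⊕1⊕1⊕1⊕1⊕1 = 0
s2 (pos 2,3,6,7,10,11,14,15,18,19,22,23,26,27,30,31): 1⊕0⊕1⊕1⊕1⊕1⊕0⊕1⊕0⊕1⊕0⊕1⊕1⊕1⊕0⊕1 = 1
s4 (pos 4,5,6,7,12,13,14,15,20,21,22,23,28,29,30,31): 1⊕0⊕1⊕1⊕1⊕0⊕0⊕1⊕1⊕0⊕0⊕1⊕1⊕1⊕0⊕1 = 0
s8 (pos 8,9,10,11,12,13,14,15,24,25,26,27,28,29,30,31): 0⊕1⊕1⊕1⊕1⊕0⊕0⊕1⊕1⊕1⊕1⊕1⊕1⊕1⊕0⊕1 = 0
s16 (pos 16,17,18,19,20,21,22,23,24,25,26,27,28,29,30,31): 1⊕0⊕0⊕1⊕1⊕0⊕0⊕1⊕1⊕1⊕1⊕1⊕1⊕1⊕0⊕1 = 1
Syndrome s16…s1 = 10010 → error at position 18.
Flip position 18: 0101011011110011001100111111101 → 0101011011110011011100111111101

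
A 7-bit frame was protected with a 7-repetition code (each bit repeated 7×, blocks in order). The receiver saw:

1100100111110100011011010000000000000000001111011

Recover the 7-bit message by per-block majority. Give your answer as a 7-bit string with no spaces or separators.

Block 1 (1100100): 3 ones → 0
Block 2 (1111101): 6 ones → 1
Block 3 (0001101): 3 ones → 0
Block 4 (1010000): 2 ones → 0
Block 5 (0000000): 0 ones → 0
Block 6 (0000000): 0 ones → 0
Block 7 (1111011): 6 ones → 1

0100001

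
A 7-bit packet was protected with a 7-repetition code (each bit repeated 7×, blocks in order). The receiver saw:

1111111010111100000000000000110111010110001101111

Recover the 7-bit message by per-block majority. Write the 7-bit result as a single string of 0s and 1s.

Block 1 (1111111): 7 ones → 1
Block 2 (0101111): 5 ones → 1
Block 3 (0000000): 0 ones → 0
Block 4 (0000000): 0 ones → 0
Block 5 (1101110): 5 ones → 1
Block 6 (1011000): 3 ones → 0
Block 7 (1101111): 6 ones → 1

1100101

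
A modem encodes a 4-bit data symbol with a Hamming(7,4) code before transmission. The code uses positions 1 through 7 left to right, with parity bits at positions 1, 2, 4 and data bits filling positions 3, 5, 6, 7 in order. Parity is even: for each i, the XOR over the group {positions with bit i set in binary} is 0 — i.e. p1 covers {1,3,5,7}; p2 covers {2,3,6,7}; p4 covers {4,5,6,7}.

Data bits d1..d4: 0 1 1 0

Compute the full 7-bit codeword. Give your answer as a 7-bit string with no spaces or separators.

Place data at non-parity positions: p1 p2 0 p4 1 1 0
p1 (pos 1,3,5,7): XOR of data positions = 0⊕1⊕0 = 1
p2 (pos 2,3,6,7): XOR of data positions = 0⊕1⊕0 = 1
p4 (pos 4,5,6,7): XOR of data positions = 1⊕1⊕0 = 0
Codeword: 1100110

1100110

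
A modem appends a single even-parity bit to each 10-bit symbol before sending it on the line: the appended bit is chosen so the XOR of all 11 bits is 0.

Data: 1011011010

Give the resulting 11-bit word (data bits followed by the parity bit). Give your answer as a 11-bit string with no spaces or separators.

10110110100

XOR of the 10 data bits: 1⊕0⊕1⊕1⊕0⊕1⊕1⊕0⊕1⊕0 = 0
Parity bit = 0 (so all 11 bits XOR to 0).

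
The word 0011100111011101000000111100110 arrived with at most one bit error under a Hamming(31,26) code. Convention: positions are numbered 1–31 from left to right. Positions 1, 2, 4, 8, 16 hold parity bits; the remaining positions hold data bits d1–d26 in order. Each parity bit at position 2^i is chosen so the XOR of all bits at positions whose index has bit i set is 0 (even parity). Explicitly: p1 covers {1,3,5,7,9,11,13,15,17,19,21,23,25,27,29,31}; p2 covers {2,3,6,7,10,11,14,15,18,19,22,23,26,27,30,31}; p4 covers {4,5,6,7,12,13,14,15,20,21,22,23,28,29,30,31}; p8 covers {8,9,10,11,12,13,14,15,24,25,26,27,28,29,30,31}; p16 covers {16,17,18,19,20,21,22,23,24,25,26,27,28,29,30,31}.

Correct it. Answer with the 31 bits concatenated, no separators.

s1 (pos 1,3,5,7,9,11,13,15,17,19,21,23,25,27,29,31): 0⊕1⊕1⊕0⊕1⊕0⊕1⊕0⊕0⊕0⊕0⊕1⊕1⊕0⊕1⊕0 = 1
s2 (pos 2,3,6,7,10,11,14,15,18,19,22,23,26,27,30,31): 0⊕1⊕0⊕0⊕1⊕0⊕1⊕0⊕0⊕0⊕0⊕1⊕1⊕0⊕1⊕0 = 0
s4 (pos 4,5,6,7,12,13,14,15,20,21,22,23,28,29,30,31): 1⊕1⊕0⊕0⊕1⊕1⊕1⊕0⊕0⊕0⊕0⊕1⊕0⊕1⊕1⊕0 = 0
s8 (pos 8,9,10,11,12,13,14,15,24,25,26,27,28,29,30,31): 1⊕1⊕1⊕0⊕1⊕1⊕1⊕0⊕1⊕1⊕1⊕0⊕0⊕1⊕1⊕0 = 1
s16 (pos 16,17,18,19,20,21,22,23,24,25,26,27,28,29,30,31): 1⊕0⊕0⊕0⊕0⊕0⊕0⊕1⊕1⊕1⊕1⊕0⊕0⊕1⊕1⊕0 = 1
Syndrome s16…s1 = 11001 → error at position 25.
Flip position 25: 0011100111011101000000111100110 → 0011100111011101000000110100110

0011100111011101000000110100110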